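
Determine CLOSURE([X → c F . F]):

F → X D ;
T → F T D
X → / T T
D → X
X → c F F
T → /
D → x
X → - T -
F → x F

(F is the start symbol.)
Start with: [X → c F . F]
  [X → c F . F] has the dot before F: add [F → . X D ;], [F → . x F]
  [F → . X D ;] has the dot before X: add [X → . / T T], [X → . c F F], [X → . - T -]
No further items can be added.

CLOSURE = { [F → . X D ;], [F → . x F], [X → . - T -], [X → . / T T], [X → . c F F], [X → c F . F] }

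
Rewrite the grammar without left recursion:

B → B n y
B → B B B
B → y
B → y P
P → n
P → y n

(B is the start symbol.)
B → y B'
B → y P B'
B' → n y B'
B' → B B B'
B' → ε
P → n
P → y n

B is directly left-recursive. The standard transformation for
  A → A α₁ | ... | A α_m | β₁ | ... | β_n
is
  A  → β₁ A' | ... | β_n A'
  A' → α₁ A' | ... | α_m A' | ε

B → y becomes B → y B'
B → y P becomes B → y P B'
B → B n y becomes B' → n y B'
B → B B B becomes B' → B B B'
Add B' → ε

Productions for other non-terminals are unchanged:
  P → n
  P → y n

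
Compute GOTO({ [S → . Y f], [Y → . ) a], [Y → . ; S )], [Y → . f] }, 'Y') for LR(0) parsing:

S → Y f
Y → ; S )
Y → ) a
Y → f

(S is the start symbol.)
{ [S → Y . f] }

GOTO(I, 'Y') = CLOSURE({ [A → αX.β] : [A → α.Xβ] ∈ I, X = 'Y' })

Items with dot before 'Y', with the dot advanced:
  [S → . Y f] → [S → Y . f]
Closure adds nothing (no advanced item has the dot before a non-terminal).

GOTO = { [S → Y . f] }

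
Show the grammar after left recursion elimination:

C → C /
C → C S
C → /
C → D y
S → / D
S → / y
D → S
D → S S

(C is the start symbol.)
C → / C'
C → D y C'
C' → / C'
C' → S C'
C' → ε
S → / D
S → / y
D → S
D → S S

C is directly left-recursive. The standard transformation for
  A → A α₁ | ... | A α_m | β₁ | ... | β_n
is
  A  → β₁ A' | ... | β_n A'
  A' → α₁ A' | ... | α_m A' | ε

C → / becomes C → / C'
C → D y becomes C → D y C'
C → C / becomes C' → / C'
C → C S becomes C' → S C'
Add C' → ε

Productions for other non-terminals are unchanged:
  S → / D
  S → / y
  D → S
  D → S S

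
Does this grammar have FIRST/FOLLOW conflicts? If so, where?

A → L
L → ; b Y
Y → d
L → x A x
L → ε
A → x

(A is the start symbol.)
Yes. A → x with FOLLOW(A) on { 'x' }; L → x A x with FOLLOW(L) on { 'x' }

Nullable non-terminals: A, L.
FIRST sets used below: FIRST(L) = { ';', 'x', ε }

A: nullable alternative(s) A → L; FOLLOW(A) = { $, 'x' }
  A → L: FIRST \ {ε} = { ';', 'x' } — this is the only nullable alternative, skip
  A → x: FIRST \ {ε} = { 'x' } — overlaps FOLLOW(A) on { 'x' }: CONFLICT

L: nullable alternative(s) L → ε; FOLLOW(L) = { $, 'x' }
  L → ; b Y: FIRST \ {ε} = { ';' } — disjoint from FOLLOW(L)
  L → x A x: FIRST \ {ε} = { 'x' } — overlaps FOLLOW(L) on { 'x' }: CONFLICT
  L → ε: FIRST \ {ε} = { } — this is the only nullable alternative, skip

Y has no nullable alternative, so no FIRST/FOLLOW check is needed there.

So the grammar has 2 FIRST/FOLLOW conflicts (marked CONFLICT above).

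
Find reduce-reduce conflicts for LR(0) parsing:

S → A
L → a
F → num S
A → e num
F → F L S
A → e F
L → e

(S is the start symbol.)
No reduce-reduce conflicts

A reduce-reduce conflict occurs when an LR(0) state has two complete items [A → α .] and [B → β .] — both call for a reduction, and with no lookahead the parser cannot choose between them.

Augment with S' → S and build the canonical LR(0) collection (I0 = CLOSURE({[S' → . S]}), then GOTO on every symbol after a dot until no new states appear). It has 11 states:
  I0: { [A → . e F], [A → . e num], [S → . A], [S' → . S] }  — shift
  I1: { [S → A .] }  — reduce
  I2: { [S' → S .] }  — accept
  I3: { [A → e . F], [A → e . num], [F → . F L S], [F → . num S] }  — shift
  I4: { [A → e F .], [F → F . L S], [L → . a], [L → . e] }  — shift, reduce
  I5: { [A → . e F], [A → . e num], [A → e num .], [F → num . S], [S → . A] }  — shift, reduce
  I6: { [F → num S .] }  — reduce
  I7: { [A → . e F], [A → . e num], [F → F L . S], [S → . A] }  — shift
  I8: { [L → a .] }  — reduce
  I9: { [L → e .] }  — reduce
  I10: { [F → F L S .] }  — reduce

No state contains more than one complete item.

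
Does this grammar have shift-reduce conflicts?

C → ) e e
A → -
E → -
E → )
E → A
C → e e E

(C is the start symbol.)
No shift-reduce conflicts

A shift-reduce conflict occurs when an LR(0) state has both:
  - a complete (reduce) item [A → α .] (dot at the end), and
  - a shift item [B → β . c γ] (dot before a terminal).

Augment with C' → C and build the canonical LR(0) collection (I0 = CLOSURE({[C' → . C]}), then GOTO on every symbol after a dot until no new states appear). It has 11 states:
  I0: { [C → . ) e e], [C → . e e E], [C' → . C] }  — shift
  I1: { [C → ) . e e] }  — shift
  I2: { [C' → C .] }  — accept
  I3: { [C → e . e E] }  — shift
  I4: { [A → . -], [C → e e . E], [E → . )], [E → . -], [E → . A] }  — shift
  I5: { [E → ) .] }  — reduce
  I6: { [A → - .], [E → - .] }  — 2 reduces
  I7: { [E → A .] }  — reduce
  I8: { [C → e e E .] }  — reduce
  I9: { [C → ) e . e] }  — shift
  I10: { [C → ) e e .] }  — reduce

No state contains both a complete item and a shift item.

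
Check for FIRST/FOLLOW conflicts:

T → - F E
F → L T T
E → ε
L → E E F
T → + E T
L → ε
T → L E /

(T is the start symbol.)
Yes. L → E E F with FOLLOW(L) on { '+', '-', '/' }

Nullable non-terminals: E, L.
FIRST sets used below: FIRST(E) = { ε }, FIRST(F) = { '+', '-', '/' }
E has a nullable alternative but only one production, so nothing to check.

L: nullable alternative(s) L → ε; FOLLOW(L) = { '+', '-', '/' }
  L → E E F: FIRST \ {ε} = { '+', '-', '/' } — overlaps FOLLOW(L) on { '+', '-', '/' }: CONFLICT
  L → ε: FIRST \ {ε} = { } — this is the only nullable alternative, skip

F, T have no nullable alternative, so no FIRST/FOLLOW check is needed there.

So the grammar has 1 FIRST/FOLLOW conflict (marked CONFLICT above).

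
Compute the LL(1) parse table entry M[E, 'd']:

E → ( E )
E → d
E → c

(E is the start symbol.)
E → d

To find M[E, 'd'], we find productions for E where 'd' is in the predict set (PREDICT(N → α) = (FIRST(α) \ {ε}) ∪ (FOLLOW(N) if α ⇒* ε)).

E → ( E ): PREDICT = { '(' }
E → d: PREDICT = { 'd' }
  'd' is in predict set, so this production goes in M[E, 'd']
E → c: PREDICT = { 'c' }

M[E, 'd'] = E → d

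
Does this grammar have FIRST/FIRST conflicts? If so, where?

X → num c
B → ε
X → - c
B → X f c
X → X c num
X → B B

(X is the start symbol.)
Yes. X → num c / X → X c num on { 'num' }; X → num c / X → B B on { 'num' }; X → '-' c / X → X c num on { '-' }; X → '-' c / X → B B on { '-' }; X → X c num / X → B B on { '-', 'c', 'f', 'num' }

A FIRST/FIRST conflict occurs when two productions N → α and N → β for the same non-terminal have FIRST(α) ∩ FIRST(β) ≠ ∅ (with ε ∈ FIRST of a nullable right-hand side, so two nullable alternatives also conflict).

FIRST sets of the non-terminals at (or reachable through a nullable prefix from) the front of some alternative:
  FIRST(X) = { '-', 'c', 'f', 'num', ε }
  FIRST(B) = { '-', 'c', 'f', 'num', ε }

Productions for X:
  X → num c: FIRST = { 'num' }
  X → - c: FIRST = { '-' }
  X → X c num: FIRST = { '-', 'c', 'f', 'num' }
  X → B B: FIRST = { '-', 'c', 'f', 'num', ε }
Productions for B:
  B → ε: FIRST = { ε }
  B → X f c: FIRST = { '-', 'c', 'f', 'num' }

Conflict for X: X → num c and X → X c num
  Overlap: { 'num' }
Conflict for X: X → num c and X → B B
  Overlap: { 'num' }
Conflict for X: X → - c and X → X c num
  Overlap: { '-' }
Conflict for X: X → - c and X → B B
  Overlap: { '-' }
Conflict for X: X → X c num and X → B B
  Overlap: { '-', 'c', 'f', 'num' }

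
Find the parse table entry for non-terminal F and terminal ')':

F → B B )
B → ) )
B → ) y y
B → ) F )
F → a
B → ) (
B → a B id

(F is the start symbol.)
F → B B )

To find M[F, ')'], we find productions for F where ')' is in the predict set (PREDICT(N → α) = (FIRST(α) \ {ε}) ∪ (FOLLOW(N) if α ⇒* ε)).

Relevant sets:
  FIRST(B) = { ')', 'a' }

F → B B ): PREDICT = { ')', 'a' }
  ')' is in predict set, so this production goes in M[F, ')']
F → a: PREDICT = { 'a' }

M[F, ')'] = F → B B )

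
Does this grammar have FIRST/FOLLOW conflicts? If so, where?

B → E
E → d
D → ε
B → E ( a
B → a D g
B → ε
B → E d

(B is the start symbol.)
No FIRST/FOLLOW conflicts.

A FIRST/FOLLOW conflict occurs when a non-terminal N has a nullable alternative N → β (β ⇒* ε) and another alternative N → α with FIRST(α) ∩ FOLLOW(N) ≠ ∅: on such a lookahead the parser cannot decide between expanding α and letting N vanish via β.

Nullable non-terminals: B, D.
FIRST sets used below: FIRST(E) = { 'd' }

B: nullable alternative(s) B → ε; FOLLOW(B) = { $ }
  B → E: FIRST \ {ε} = { 'd' } — disjoint from FOLLOW(B)
  B → E ( a: FIRST \ {ε} = { 'd' } — disjoint from FOLLOW(B)
  B → a D g: FIRST \ {ε} = { 'a' } — disjoint from FOLLOW(B)
  B → ε: FIRST \ {ε} = { } — this is the only nullable alternative, skip
  B → E d: FIRST \ {ε} = { 'd' } — disjoint from FOLLOW(B)
D has a nullable alternative but only one production, so nothing to check.

E has no nullable alternative, so no FIRST/FOLLOW check is needed there.

No FIRST/FOLLOW conflicts found.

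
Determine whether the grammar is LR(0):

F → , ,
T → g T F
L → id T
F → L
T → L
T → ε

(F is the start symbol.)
No. Shift-reduce conflict between [T → .] and [L → . id T]

A grammar is LR(0) if no state in the canonical LR(0) collection has:
  - both a shift item (dot before a terminal) and a complete item (shift-reduce conflict), or
  - two or more complete items (reduce-reduce conflict; the accept item [F' → F .] counts as a complete item here).

Augment with F' → F and build the canonical LR(0) collection (I0 = CLOSURE({[F' → . F]}), then GOTO on every symbol after a dot until no new states appear). It has 11 states:
  I0: { [F → . , ,], [F → . L], [F' → . F], [L → . id T] }  — shift
  I1: { [F → , . ,] }  — shift
  I2: { [F' → F .] }  — accept
  I3: { [F → L .] }  — reduce
  I4: { [L → . id T], [L → id . T], [T → . L], [T → . g T F], [T → .] }  — shift, reduce
  I5: { [T → L .] }  — reduce
  I6: { [L → id T .] }  — reduce
  I7: { [L → . id T], [T → . L], [T → . g T F], [T → .], [T → g . T F] }  — shift, reduce
  I8: { [F → . , ,], [F → . L], [L → . id T], [T → g T . F] }  — shift
  I9: { [T → g T F .] }  — reduce
  I10: { [F → , , .] }  — reduce

Conflict in state I4:
  Shift-reduce conflict between [T → .] and [L → . id T]
So the grammar is NOT LR(0).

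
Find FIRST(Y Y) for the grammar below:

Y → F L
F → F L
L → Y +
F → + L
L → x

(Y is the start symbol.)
FIRST sets of the non-terminals involved (from the grammar, by fixed-point iteration):
  FIRST(Y) = { '+' }

To compute FIRST(Y Y), process the symbols left to right:
Symbol Y is a non-terminal. Add FIRST(Y) \ {ε} = { '+' }
Y is not nullable (ε ∉ FIRST(Y)), so stop here.
FIRST(Y Y) = { '+' }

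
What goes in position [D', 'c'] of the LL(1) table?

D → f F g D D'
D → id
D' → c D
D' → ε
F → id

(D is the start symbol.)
To find M[D', 'c'], we find productions for D' where 'c' is in the predict set (PREDICT(N → α) = (FIRST(α) \ {ε}) ∪ (FOLLOW(N) if α ⇒* ε)).

Relevant sets:
  FOLLOW(D') = { $, 'c' }

D' → c D: PREDICT = { 'c' }
  'c' is in predict set, so this production goes in M[D', 'c']
D' → ε: PREDICT = { $, 'c' }
  'c' is in predict set, so this production goes in M[D', 'c']

M[D', 'c'] = D' → c D, D' → ε  (a multiply-defined cell — the grammar is not LL(1))

Answer: D' → c D, D' → ε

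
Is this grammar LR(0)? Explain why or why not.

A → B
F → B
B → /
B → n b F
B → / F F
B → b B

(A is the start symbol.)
No. Shift-reduce conflict between [B → / .] and [B → . /]

A grammar is LR(0) if no state in the canonical LR(0) collection has:
  - both a shift item (dot before a terminal) and a complete item (shift-reduce conflict), or
  - two or more complete items (reduce-reduce conflict; the accept item [A' → A .] counts as a complete item here).

Augment with A' → A and build the canonical LR(0) collection (I0 = CLOSURE({[A' → . A]}), then GOTO on every symbol after a dot until no new states appear). It has 12 states:
  I0: { [A → . B], [A' → . A], [B → . / F F], [B → . /], [B → . b B], [B → . n b F] }  — shift
  I1: { [B → . / F F], [B → . /], [B → . b B], [B → . n b F], [B → / . F F], [B → / .], [F → . B] }  — shift, reduce
  I2: { [A' → A .] }  — accept
  I3: { [A → B .] }  — reduce
  I4: { [B → . / F F], [B → . /], [B → . b B], [B → . n b F], [B → b . B] }  — shift
  I5: { [B → n . b F] }  — shift
  I6: { [B → . / F F], [B → . /], [B → . b B], [B → . n b F], [B → n b . F], [F → . B] }  — shift
  I7: { [F → B .] }  — reduce
  I8: { [B → n b F .] }  — reduce
  I9: { [B → b B .] }  — reduce
  I10: { [B → . / F F], [B → . /], [B → . b B], [B → . n b F], [B → / F . F], [F → . B] }  — shift
  I11: { [B → / F F .] }  — reduce

Conflict in state I1:
  Shift-reduce conflict between [B → / .] and [B → . /]
So the grammar is NOT LR(0).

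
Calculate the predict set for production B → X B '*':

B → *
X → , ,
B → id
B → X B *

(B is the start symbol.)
PREDICT(B → X B '*') = (FIRST(RHS) \ {ε}) ∪ (FOLLOW(B) if ε ∈ FIRST(RHS), i.e. RHS ⇒* ε)
FIRST(X) = { ',' }
FIRST(X B '*') = { ',' }
ε ∉ FIRST(X B '*'), so FOLLOW(B) is not added.
PREDICT(B → X B '*') = { ',' }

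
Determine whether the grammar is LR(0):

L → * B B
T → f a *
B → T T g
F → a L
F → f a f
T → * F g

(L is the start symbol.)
Yes, the grammar is LR(0)

A grammar is LR(0) if no state in the canonical LR(0) collection has:
  - both a shift item (dot before a terminal) and a complete item (shift-reduce conflict), or
  - two or more complete items (reduce-reduce conflict; the accept item [L' → L .] counts as a complete item here).

Augment with L' → L and build the canonical LR(0) collection (I0 = CLOSURE({[L' → . L]}), then GOTO on every symbol after a dot until no new states appear). It has 19 states:
  I0: { [L → . * B B], [L' → . L] }  — shift
  I1: { [B → . T T g], [L → * . B B], [T → . * F g], [T → . f a *] }  — shift
  I2: { [L' → L .] }  — accept
  I3: { [F → . a L], [F → . f a f], [T → * . F g] }  — shift
  I4: { [B → . T T g], [L → * B . B], [T → . * F g], [T → . f a *] }  — shift
  I5: { [B → T . T g], [T → . * F g], [T → . f a *] }  — shift
  I6: { [T → f . a *] }  — shift
  I7: { [T → f a . *] }  — shift
  I8: { [T → f a * .] }  — reduce
  I9: { [B → T T . g] }  — shift
  I10: { [B → T T g .] }  — reduce
  I11: { [L → * B B .] }  — reduce
  I12: { [T → * F . g] }  — shift
  I13: { [F → a . L], [L → . * B B] }  — shift
  I14: { [F → f . a f] }  — shift
  I15: { [F → f a . f] }  — shift
  I16: { [F → f a f .] }  — reduce
  I17: { [F → a L .] }  — reduce
  I18: { [T → * F g .] }  — reduce

Every state is either a pure shift/goto state or contains exactly one complete item and nothing to shift — no conflicts. The grammar is LR(0).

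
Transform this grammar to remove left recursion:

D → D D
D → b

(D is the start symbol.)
D → b D'
D' → D D'
D' → ε

D is directly left-recursive. The standard transformation for
  A → A α₁ | ... | A α_m | β₁ | ... | β_n
is
  A  → β₁ A' | ... | β_n A'
  A' → α₁ A' | ... | α_m A' | ε

D → b becomes D → b D'
D → D D becomes D' → D D'
Add D' → ε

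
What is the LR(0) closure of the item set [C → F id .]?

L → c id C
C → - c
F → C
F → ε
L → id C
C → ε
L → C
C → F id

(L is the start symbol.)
{ [C → F id .] }

To compute CLOSURE, for each item [A → α.Bβ] where B is a non-terminal, add [B → .γ] for all productions B → γ; repeat for the newly added items until nothing changes.

Start with: [C → F id .]
The dot is at the end, so nothing is added.

CLOSURE = { [C → F id .] }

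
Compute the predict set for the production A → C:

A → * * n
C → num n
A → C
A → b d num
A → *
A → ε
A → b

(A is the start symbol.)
PREDICT(A → C) = (FIRST(RHS) \ {ε}) ∪ (FOLLOW(A) if ε ∈ FIRST(RHS), i.e. RHS ⇒* ε)
FIRST(C) = { 'num' }
FIRST(C) = { 'num' }
ε ∉ FIRST(C), so FOLLOW(A) is not added.
PREDICT(A → C) = { 'num' }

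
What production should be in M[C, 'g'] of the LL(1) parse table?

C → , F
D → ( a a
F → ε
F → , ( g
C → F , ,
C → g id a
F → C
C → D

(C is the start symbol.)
C → F , ,, C → g id a

To find M[C, 'g'], we find productions for C where 'g' is in the predict set (PREDICT(N → α) = (FIRST(α) \ {ε}) ∪ (FOLLOW(N) if α ⇒* ε)).

Relevant sets:
  FIRST(F) = { '(', ',', 'g', ε }
  FIRST(D) = { '(' }

C → , F: PREDICT = { ',' }
C → F , ,: PREDICT = { '(', ',', 'g' }
  'g' is in predict set, so this production goes in M[C, 'g']
C → g id a: PREDICT = { 'g' }
  'g' is in predict set, so this production goes in M[C, 'g']
C → D: PREDICT = { '(' }

M[C, 'g'] = C → F , ,, C → g id a  (a multiply-defined cell — the grammar is not LL(1))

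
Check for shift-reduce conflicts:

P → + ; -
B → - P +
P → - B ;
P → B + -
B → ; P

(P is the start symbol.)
No shift-reduce conflicts

Augment with P' → P and build the canonical LR(0) collection (I0 = CLOSURE({[P' → . P]}), then GOTO on every symbol after a dot until no new states appear). It has 15 states:
  I0: { [B → . - P +], [B → . ; P], [P → . + ; -], [P → . - B ;], [P → . B + -], [P' → . P] }  — shift
  I1: { [P → + . ; -] }  — shift
  I2: { [B → - . P +], [B → . - P +], [B → . ; P], [P → - . B ;], [P → . + ; -], [P → . - B ;], [P → . B + -] }  — shift
  I3: { [B → . - P +], [B → . ; P], [B → ; . P], [P → . + ; -], [P → . - B ;], [P → . B + -] }  — shift
  I4: { [P → B . + -] }  — shift
  I5: { [P' → P .] }  — accept
  I6: { [P → B + . -] }  — shift
  I7: { [P → B + - .] }  — reduce
  I8: { [B → ; P .] }  — reduce
  I9: { [P → - B . ;], [P → B . + -] }  — shift
  I10: { [B → - P . +] }  — shift
  I11: { [B → - P + .] }  — reduce
  I12: { [P → - B ; .] }  — reduce
  I13: { [P → + ; . -] }  — shift
  I14: { [P → + ; - .] }  — reduce

No state contains both a complete item and a shift item.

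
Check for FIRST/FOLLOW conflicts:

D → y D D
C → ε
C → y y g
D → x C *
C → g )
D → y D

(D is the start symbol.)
No FIRST/FOLLOW conflicts.

Nullable non-terminals: C.

C: nullable alternative(s) C → ε; FOLLOW(C) = { '*' }
  C → ε: FIRST \ {ε} = { } — this is the only nullable alternative, skip
  C → y y g: FIRST \ {ε} = { 'y' } — disjoint from FOLLOW(C)
  C → g ): FIRST \ {ε} = { 'g' } — disjoint from FOLLOW(C)

D has no nullable alternative, so no FIRST/FOLLOW check is needed there.

No FIRST/FOLLOW conflicts found.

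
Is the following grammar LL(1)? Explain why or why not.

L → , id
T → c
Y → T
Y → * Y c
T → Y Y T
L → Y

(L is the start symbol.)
No. Predict set conflict for T: { 'c' }

A grammar is LL(1) if for each non-terminal N with multiple productions, the predict sets of those productions are pairwise disjoint, where PREDICT(N → α) = (FIRST(α) \ {ε}) ∪ (FOLLOW(N) if α ⇒* ε).

Relevant sets:
  FIRST(Y) = { '*', 'c' }
  FIRST(T) = { '*', 'c' }

For L:
  PREDICT(L → ',' id) = { ',' }
  PREDICT(L → Y) = { '*', 'c' }
For T:
  PREDICT(T → c) = { 'c' }
  PREDICT(T → Y Y T) = { '*', 'c' }
For Y:
  PREDICT(Y → T) = { '*', 'c' }
  PREDICT(Y → '*' Y c) = { '*' }

Conflict found: Predict set conflict for T: { 'c' }
The grammar is NOT LL(1).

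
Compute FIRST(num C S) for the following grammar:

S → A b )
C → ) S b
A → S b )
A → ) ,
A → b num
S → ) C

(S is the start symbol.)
{ 'num' }

To compute FIRST(num C S), process the symbols left to right:
Symbol num is a terminal. Add 'num' and stop.
FIRST(num C S) = { 'num' }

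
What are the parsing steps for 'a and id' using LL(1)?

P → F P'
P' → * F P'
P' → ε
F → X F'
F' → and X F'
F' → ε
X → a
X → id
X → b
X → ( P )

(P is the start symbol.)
Stack is shown with the top on the left.

Stack          Input       Action
---------------------------------
P $            a and id $  output P → F P'
F P' $         a and id $  output F → X F'
X F' P' $      a and id $  output X → a
a F' P' $      a and id $  match 'a'
F' P' $        and id $    output F' → and X F'
and X F' P' $  and id $    match 'and'
X F' P' $      id $        output X → id
id F' P' $     id $        match 'id'
F' P' $        $           output F' → ε
P' $           $           output P' → ε
$              $           accept

The string is accepted.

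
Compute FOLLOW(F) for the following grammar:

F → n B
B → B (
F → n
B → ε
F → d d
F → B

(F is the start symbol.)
{ $ }

F is the start symbol, so $ ∈ FOLLOW(F).
F does not occur on any right-hand side.

Taking the union: FOLLOW(F) = { $ }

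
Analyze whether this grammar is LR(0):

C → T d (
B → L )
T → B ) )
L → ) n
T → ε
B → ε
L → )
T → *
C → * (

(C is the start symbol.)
No. Shift-reduce conflict between [B → .] and [C → . * (]

Augment with C' → C and build the canonical LR(0) collection (I0 = CLOSURE({[C' → . C]}), then GOTO on every symbol after a dot until no new states appear). It has 14 states:
  I0: { [B → . L )], [B → .], [C → . * (], [C → . T d (], [C' → . C], [L → . ) n], [L → . )], [T → . *], [T → . B ) )], [T → .] }  — shift, 2 reduces
  I1: { [L → ) . n], [L → ) .] }  — shift, reduce
  I2: { [C → * . (], [T → * .] }  — shift, reduce
  I3: { [T → B . ) )] }  — shift
  I4: { [C' → C .] }  — accept
  I5: { [B → L . )] }  — shift
  I6: { [C → T . d (] }  — shift
  I7: { [C → T d . (] }  — shift
  I8: { [C → T d ( .] }  — reduce
  I9: { [B → L ) .] }  — reduce
  I10: { [T → B ) . )] }  — shift
  I11: { [T → B ) ) .] }  — reduce
  I12: { [C → * ( .] }  — reduce
  I13: { [L → ) n .] }  — reduce

Conflict in state I0:
  Shift-reduce conflict between [B → .] and [C → . * (]
So the grammar is NOT LR(0).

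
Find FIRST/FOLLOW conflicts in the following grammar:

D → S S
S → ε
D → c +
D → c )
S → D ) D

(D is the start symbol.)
Yes. D → c '+' with FOLLOW(D) on { 'c' }; D → c ')' with FOLLOW(D) on { 'c' }; S → D ')' D with FOLLOW(S) on { ')', 'c' }

Nullable non-terminals: D, S.
FIRST sets used below: FIRST(S) = { ')', 'c', ε }, FIRST(D) = { ')', 'c', ε }

D: nullable alternative(s) D → S S; FOLLOW(D) = { $, ')', 'c' }
  D → S S: FIRST \ {ε} = { ')', 'c' } — this is the only nullable alternative, skip
  D → c +: FIRST \ {ε} = { 'c' } — overlaps FOLLOW(D) on { 'c' }: CONFLICT
  D → c ): FIRST \ {ε} = { 'c' } — overlaps FOLLOW(D) on { 'c' }: CONFLICT

S: nullable alternative(s) S → ε; FOLLOW(S) = { $, ')', 'c' }
  S → ε: FIRST \ {ε} = { } — this is the only nullable alternative, skip
  S → D ) D: FIRST \ {ε} = { ')', 'c' } — overlaps FOLLOW(S) on { ')', 'c' }: CONFLICT

So the grammar has 3 FIRST/FOLLOW conflicts (marked CONFLICT above).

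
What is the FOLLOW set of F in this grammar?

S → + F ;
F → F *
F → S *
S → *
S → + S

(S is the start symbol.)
To compute FOLLOW(F), find every occurrence of F on a right-hand side N → α F β: add FIRST(β) \ {ε}, and if β is empty or nullable also add FOLLOW(N). Iterate to a fixed point.

In S → + F ;: F is followed by ';', add FIRST(';') \ {ε} = { ';' }
In F → F *: F is followed by '*', add FIRST('*') \ {ε} = { '*' }

Taking the union: FOLLOW(F) = { '*', ';' }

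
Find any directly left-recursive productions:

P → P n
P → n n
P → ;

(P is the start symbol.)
Yes, P is left-recursive

P → P n: LEFT RECURSIVE (starts with P)
P → n n: starts with n
P → ;: starts with ';'

The grammar has direct left recursion on: P.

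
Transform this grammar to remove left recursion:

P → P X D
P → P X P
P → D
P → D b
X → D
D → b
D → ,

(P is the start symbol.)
P is directly left-recursive. The standard transformation for
  A → A α₁ | ... | A α_m | β₁ | ... | β_n
is
  A  → β₁ A' | ... | β_n A'
  A' → α₁ A' | ... | α_m A' | ε

P → D becomes P → D P'
P → D b becomes P → D b P'
P → P X D becomes P' → X D P'
P → P X P becomes P' → X P P'
Add P' → ε

Productions for other non-terminals are unchanged:
  X → D
  D → b
  D → ,

Resulting grammar:
P → D P'
P → D b P'
P' → X D P'
P' → X P P'
P' → ε
X → D
D → b
D → ,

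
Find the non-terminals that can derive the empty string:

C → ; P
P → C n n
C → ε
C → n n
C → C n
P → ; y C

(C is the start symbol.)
ε-productions: C → ε
So C is immediately nullable.
No further non-terminal can be added: every production for the remaining non-terminals contains a terminal or a non-nullable non-terminal.
Nullable = { 'C' }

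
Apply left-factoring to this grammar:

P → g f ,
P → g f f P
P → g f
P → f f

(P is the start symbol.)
P → g f P'
P' → ,
P' → f P
P' → ε
P → f f

Left-factoring transforms A → αβ₁ | αβ₂ into A → αA' and A' → β₁ | β₂
(α is the longest common prefix among the alternatives). Repeat until
no nonterminal has two alternatives with a common prefix.

Round 1: P has alternatives sharing prefix 'g f'. Introduce P': P → g f P'
  Add: P' → ,
  Add: P' → f P
  Add: P' → ε

No remaining common prefixes — done.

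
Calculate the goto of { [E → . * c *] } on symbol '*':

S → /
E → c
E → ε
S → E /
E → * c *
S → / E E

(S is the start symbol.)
{ [E → * . c *] }

GOTO(I, '*') = CLOSURE({ [A → αX.β] : [A → α.Xβ] ∈ I, X = '*' })

Items with dot before '*', with the dot advanced:
  [E → . * c *] → [E → * . c *]
Closure adds nothing (no advanced item has the dot before a non-terminal).

GOTO = { [E → * . c *] }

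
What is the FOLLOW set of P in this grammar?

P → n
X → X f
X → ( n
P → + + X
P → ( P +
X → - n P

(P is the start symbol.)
{ $, '+', 'f' }

P is the start symbol, so $ ∈ FOLLOW(P).
In P → ( P +: P is followed by '+', add FIRST('+') \ {ε} = { '+' }
In X → - n P: P is at the end, add FOLLOW(X)

The FOLLOW sets referred to above (computed the same way, to a fixed point):
  FOLLOW(X) = { $, '+', 'f' }

Taking the union: FOLLOW(P) = { $, '+', 'f' }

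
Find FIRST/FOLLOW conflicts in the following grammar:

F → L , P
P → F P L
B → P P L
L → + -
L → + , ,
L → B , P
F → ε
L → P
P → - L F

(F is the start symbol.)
A FIRST/FOLLOW conflict occurs when a non-terminal N has a nullable alternative N → β (β ⇒* ε) and another alternative N → α with FIRST(α) ∩ FOLLOW(N) ≠ ∅: on such a lookahead the parser cannot decide between expanding α and letting N vanish via β.

Nullable non-terminals: F.
FIRST sets used below: FIRST(L) = { '+', '-' }

F: nullable alternative(s) F → ε; FOLLOW(F) = { $, '+', ',', '-' }
  F → L , P: FIRST \ {ε} = { '+', '-' } — overlaps FOLLOW(F) on { '+', '-' }: CONFLICT
  F → ε: FIRST \ {ε} = { } — this is the only nullable alternative, skip

B, L, P have no nullable alternative, so no FIRST/FOLLOW check is needed there.

So the grammar has 1 FIRST/FOLLOW conflict (marked CONFLICT above).

Answer: Yes. F → L ',' P with FOLLOW(F) on { '+', '-' }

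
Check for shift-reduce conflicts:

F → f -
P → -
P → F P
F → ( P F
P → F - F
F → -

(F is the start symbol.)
A shift-reduce conflict occurs when an LR(0) state has both:
  - a complete (reduce) item [A → α .] (dot at the end), and
  - a shift item [B → β . c γ] (dot before a terminal).

Augment with F' → F and build the canonical LR(0) collection (I0 = CLOSURE({[F' → . F]}), then GOTO on every symbol after a dot until no new states appear). It has 13 states:
  I0: { [F → . ( P F], [F → . -], [F → . f -], [F' → . F] }  — shift
  I1: { [F → ( . P F], [F → . ( P F], [F → . -], [F → . f -], [P → . -], [P → . F - F], [P → . F P] }  — shift
  I2: { [F → - .] }  — reduce
  I3: { [F' → F .] }  — accept
  I4: { [F → f . -] }  — shift
  I5: { [F → f - .] }  — reduce
  I6: { [F → - .], [P → - .] }  — 2 reduces
  I7: { [F → . ( P F], [F → . -], [F → . f -], [P → . -], [P → . F - F], [P → . F P], [P → F . - F], [P → F . P] }  — shift
  I8: { [F → ( P . F], [F → . ( P F], [F → . -], [F → . f -] }  — shift
  I9: { [F → ( P F .] }  — reduce
  I10: { [F → - .], [F → . ( P F], [F → . -], [F → . f -], [P → - .], [P → F - . F] }  — shift, 2 reduces
  I11: { [P → F P .] }  — reduce
  I12: { [P → F - F .] }  — reduce

I10 contains reduce items [F → - .], [P → - .] and shift items [F → . ( P F], [F → . -], [F → . f -] — shift-reduce conflict.

Answer: Yes — I10: [F → - .] vs [F → . ( P F]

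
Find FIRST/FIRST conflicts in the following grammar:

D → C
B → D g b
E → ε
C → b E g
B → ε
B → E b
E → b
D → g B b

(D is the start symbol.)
Yes. B → D g b / B → E b on { 'b' }

A FIRST/FIRST conflict occurs when two productions N → α and N → β for the same non-terminal have FIRST(α) ∩ FIRST(β) ≠ ∅ (with ε ∈ FIRST of a nullable right-hand side, so two nullable alternatives also conflict).

FIRST sets of the non-terminals at (or reachable through a nullable prefix from) the front of some alternative:
  FIRST(C) = { 'b' }
  FIRST(D) = { 'b', 'g' }
  FIRST(E) = { 'b', ε }

Productions for D:
  D → C: FIRST = { 'b' }
  D → g B b: FIRST = { 'g' }
Productions for B:
  B → D g b: FIRST = { 'b', 'g' }
  B → ε: FIRST = { ε }
  B → E b: FIRST = { 'b' }
Productions for E:
  E → ε: FIRST = { ε }
  E → b: FIRST = { 'b' }
C has only one production, so no FIRST/FIRST conflict is possible there.

Conflict for B: B → D g b and B → E b
  Overlap: { 'b' }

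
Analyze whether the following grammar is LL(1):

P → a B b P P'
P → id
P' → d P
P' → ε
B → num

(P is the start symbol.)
A grammar is LL(1) if for each non-terminal N with multiple productions, the predict sets of those productions are pairwise disjoint, where PREDICT(N → α) = (FIRST(α) \ {ε}) ∪ (FOLLOW(N) if α ⇒* ε).

Relevant sets:
  FOLLOW(P') = { $, 'd' }

For P:
  PREDICT(P → a B b P P') = { 'a' }
  PREDICT(P → id) = { 'id' }
For P':
  PREDICT(P' → d P) = { 'd' }
  PREDICT(P' → ε) = { $, 'd' }
B has a single production, so nothing to check there.

Conflict found: Predict set conflict for P': { 'd' }
The grammar is NOT LL(1).

Answer: No. Predict set conflict for P': { 'd' }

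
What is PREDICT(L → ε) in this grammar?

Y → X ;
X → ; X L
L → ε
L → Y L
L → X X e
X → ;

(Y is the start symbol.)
{ ';', 'e' }

PREDICT(L → ε) = (FIRST(RHS) \ {ε}) ∪ (FOLLOW(L) if ε ∈ FIRST(RHS), i.e. RHS ⇒* ε)
The right-hand side is ε (FIRST(ε) = { ε }), so the predict set is FOLLOW(L) = { ';', 'e' }
PREDICT(L → ε) = { ';', 'e' }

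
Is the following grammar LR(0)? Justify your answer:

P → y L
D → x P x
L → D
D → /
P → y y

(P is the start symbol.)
A grammar is LR(0) if no state in the canonical LR(0) collection has:
  - both a shift item (dot before a terminal) and a complete item (shift-reduce conflict), or
  - two or more complete items (reduce-reduce conflict; the accept item [P' → P .] counts as a complete item here).

Augment with P' → P and build the canonical LR(0) collection (I0 = CLOSURE({[P' → . P]}), then GOTO on every symbol after a dot until no new states appear). It has 10 states:
  I0: { [P → . y L], [P → . y y], [P' → . P] }  — shift
  I1: { [P' → P .] }  — accept
  I2: { [D → . /], [D → . x P x], [L → . D], [P → y . L], [P → y . y] }  — shift
  I3: { [D → / .] }  — reduce
  I4: { [L → D .] }  — reduce
  I5: { [P → y L .] }  — reduce
  I6: { [D → x . P x], [P → . y L], [P → . y y] }  — shift
  I7: { [P → y y .] }  — reduce
  I8: { [D → x P . x] }  — shift
  I9: { [D → x P x .] }  — reduce

Every state is either a pure shift/goto state or contains exactly one complete item and nothing to shift — no conflicts. The grammar is LR(0).

Answer: Yes, the grammar is LR(0)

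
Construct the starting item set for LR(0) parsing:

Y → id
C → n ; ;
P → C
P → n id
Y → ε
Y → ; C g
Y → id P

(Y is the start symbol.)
{ [Y → . ; C g], [Y → . id P], [Y → . id], [Y → .], [Y' → . Y] }

First, augment the grammar with Y' → Y
I₀ = CLOSURE({ [Y' → . Y] }):
  [Y' → . Y] has the dot before Y: add [Y → . id], [Y → .], [Y → . ; C g], [Y → . id P]
No further items can be added.

I₀ = { [Y → . ; C g], [Y → . id P], [Y → . id], [Y → .], [Y' → . Y] }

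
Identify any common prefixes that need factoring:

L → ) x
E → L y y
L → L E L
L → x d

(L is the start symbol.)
No, left-factoring is not needed

Left-factoring is needed when two productions for the same non-terminal
share a common prefix on the right-hand side.

Productions for L:
  L → ) x
  L → L E L
  L → x d

No common prefixes found.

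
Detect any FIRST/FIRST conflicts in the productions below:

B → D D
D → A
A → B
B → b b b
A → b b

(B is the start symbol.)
A FIRST/FIRST conflict occurs when two productions N → α and N → β for the same non-terminal have FIRST(α) ∩ FIRST(β) ≠ ∅ (with ε ∈ FIRST of a nullable right-hand side, so two nullable alternatives also conflict).

FIRST sets of the non-terminals at (or reachable through a nullable prefix from) the front of some alternative:
  FIRST(D) = { 'b' }
  FIRST(B) = { 'b' }

Productions for B:
  B → D D: FIRST = { 'b' }
  B → b b b: FIRST = { 'b' }
Productions for A:
  A → B: FIRST = { 'b' }
  A → b b: FIRST = { 'b' }
D has only one production, so no FIRST/FIRST conflict is possible there.

Conflict for B: B → D D and B → b b b
  Overlap: { 'b' }
Conflict for A: A → B and A → b b
  Overlap: { 'b' }

Answer: Yes. B → D D / B → b b b on { 'b' }; A → B / A → b b on { 'b' }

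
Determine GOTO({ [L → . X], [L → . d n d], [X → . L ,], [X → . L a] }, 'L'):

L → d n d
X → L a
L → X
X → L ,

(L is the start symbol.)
{ [X → L . ,], [X → L . a] }

GOTO(I, 'L') = CLOSURE({ [A → αX.β] : [A → α.Xβ] ∈ I, X = 'L' })

Items with dot before 'L', with the dot advanced:
  [X → . L ,] → [X → L . ,]
  [X → . L a] → [X → L . a]
Closure adds nothing (no advanced item has the dot before a non-terminal).

GOTO = { [X → L . ,], [X → L . a] }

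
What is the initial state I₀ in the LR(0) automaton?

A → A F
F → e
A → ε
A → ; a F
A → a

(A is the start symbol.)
{ [A → . ; a F], [A → . A F], [A → . a], [A → .], [A' → . A] }

First, augment the grammar with A' → A
I₀ = CLOSURE({ [A' → . A] }):
  [A' → . A] has the dot before A: add [A → . A F], [A → .], [A → . ; a F], [A → . a]
No further items can be added.

I₀ = { [A → . ; a F], [A → . A F], [A → . a], [A → .], [A' → . A] }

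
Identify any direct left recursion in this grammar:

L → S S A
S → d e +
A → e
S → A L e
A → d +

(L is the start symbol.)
Direct left recursion occurs when N → N α for some non-terminal N (the right-hand side begins with the left-hand side itself).

L → S S A: starts with S
S → d e +: starts with d
A → e: starts with e
S → A L e: starts with A
A → d +: starts with d

No direct left recursion found.

Answer: No direct left recursion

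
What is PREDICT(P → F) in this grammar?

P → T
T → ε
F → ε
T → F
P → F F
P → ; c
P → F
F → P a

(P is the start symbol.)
{ $, ';', 'a' }

PREDICT(P → F) = (FIRST(RHS) \ {ε}) ∪ (FOLLOW(P) if ε ∈ FIRST(RHS), i.e. RHS ⇒* ε)
FIRST(F) = { ';', 'a', ε }
FIRST(F) = { ';', 'a', ε }
ε ∈ FIRST(F) (the right-hand side is nullable), so add FOLLOW(P) = { $, 'a' }
PREDICT(P → F) = { $, ';', 'a' }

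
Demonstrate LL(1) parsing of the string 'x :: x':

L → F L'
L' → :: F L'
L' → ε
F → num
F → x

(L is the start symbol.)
Stack is shown with the top on the left.

Stack      Input     Action
---------------------------
L $        x :: x $  output L → F L'
F L' $     x :: x $  output F → x
x L' $     x :: x $  match 'x'
L' $       :: x $    output L' → :: F L'
:: F L' $  :: x $    match '::'
F L' $     x $       output F → x
x L' $     x $       match 'x'
L' $       $         output L' → ε
$          $         accept

The string is accepted.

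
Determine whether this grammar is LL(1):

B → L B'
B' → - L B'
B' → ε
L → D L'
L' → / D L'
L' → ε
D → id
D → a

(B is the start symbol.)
A grammar is LL(1) if for each non-terminal N with multiple productions, the predict sets of those productions are pairwise disjoint, where PREDICT(N → α) = (FIRST(α) \ {ε}) ∪ (FOLLOW(N) if α ⇒* ε).

Relevant sets:
  FOLLOW(B') = { $ }
  FOLLOW(L') = { $, '-' }

For B':
  PREDICT(B' → '-' L B') = { '-' }
  PREDICT(B' → ε) = { $ }
For L':
  PREDICT(L' → '/' D L') = { '/' }
  PREDICT(L' → ε) = { $, '-' }
For D:
  PREDICT(D → id) = { 'id' }
  PREDICT(D → a) = { 'a' }
B, L have a single production, so nothing to check there.

All predict sets are disjoint. The grammar IS LL(1).

Answer: Yes, the grammar is LL(1).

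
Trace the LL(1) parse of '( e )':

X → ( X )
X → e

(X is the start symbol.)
LL(1) parsing maintains a stack (initially the start symbol over $) and the input. At each step: if the stack top is a terminal, match it against the current input token; if it is a non-terminal N, replace it with the RHS of M[N, lookahead] (the unique production whose predict set contains the lookahead).

Stack is shown with the top on the left.

Stack    Input    Action
------------------------
X $      ( e ) $  output X → ( X )
( X ) $  ( e ) $  match '('
X ) $    e ) $    output X → e
e ) $    e ) $    match 'e'
) $      ) $      match ')'
$        $        accept

The string is accepted.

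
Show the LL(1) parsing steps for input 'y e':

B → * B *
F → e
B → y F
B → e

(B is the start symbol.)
LL(1) parsing maintains a stack (initially the start symbol over $) and the input. At each step: if the stack top is a terminal, match it against the current input token; if it is a non-terminal N, replace it with the RHS of M[N, lookahead] (the unique production whose predict set contains the lookahead).

Stack is shown with the top on the left.

Stack  Input  Action
--------------------
B $    y e $  output B → y F
y F $  y e $  match 'y'
F $    e $    output F → e
e $    e $    match 'e'
$      $      accept

The string is accepted.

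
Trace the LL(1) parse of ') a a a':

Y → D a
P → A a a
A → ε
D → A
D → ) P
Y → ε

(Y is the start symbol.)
LL(1) parsing maintains a stack (initially the start symbol over $) and the input. At each step: if the stack top is a terminal, match it against the current input token; if it is a non-terminal N, replace it with the RHS of M[N, lookahead] (the unique production whose predict set contains the lookahead).

Stack is shown with the top on the left.

Stack      Input      Action
----------------------------
Y $        ) a a a $  output Y → D a
D a $      ) a a a $  output D → ) P
) P a $    ) a a a $  match ')'
P a $      a a a $    output P → A a a
A a a a $  a a a $    output A → ε
a a a $    a a a $    match 'a'
a a $      a a $      match 'a'
a $        a $        match 'a'
$          $          accept

The string is accepted.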